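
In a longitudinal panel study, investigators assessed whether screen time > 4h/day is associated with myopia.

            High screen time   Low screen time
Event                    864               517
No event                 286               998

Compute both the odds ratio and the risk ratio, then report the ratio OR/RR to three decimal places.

2.649

Reading the table with exposure as columns: a = 864 (High screen time, case), b = 286 (High screen time, non-case), c = 517 (Low screen time, case), d = 998.
OR = (864·998)/(286·517) = 862272/147862 = 5.83160
Risk in exposed = 864/1150 = 0.75130; risk in unexposed = 517/1515 = 0.34125; RR = 2.20160
OR/RR = 5.83160 / 2.20160 = 2.64880
The outcome is not rare, so the OR lies further from 1 than the RR.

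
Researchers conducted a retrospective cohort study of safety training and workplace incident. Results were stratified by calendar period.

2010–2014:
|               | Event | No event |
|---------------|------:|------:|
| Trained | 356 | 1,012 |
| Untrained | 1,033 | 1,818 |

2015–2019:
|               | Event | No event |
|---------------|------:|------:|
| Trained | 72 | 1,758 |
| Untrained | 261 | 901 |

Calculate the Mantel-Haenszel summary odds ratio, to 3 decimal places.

OR_MH = Σ(aᵢdᵢ/nᵢ) / Σ(bᵢcᵢ/nᵢ), where nᵢ is the stratum total.
Stratum 1 (2010–2014): n = 4219; a·d/n = 356·1818/4219 = 153.4032; b·c/n = 1012·1033/4219 = 247.7829
Stratum 2 (2015–2019): n = 2992; a·d/n = 72·901/2992 = 21.6818; b·c/n = 1758·261/2992 = 153.3549
OR_MH = (153.4032 + 21.6818) / (247.7829 + 153.3549) = 175.0850 / 401.1378 = 0.43647

0.436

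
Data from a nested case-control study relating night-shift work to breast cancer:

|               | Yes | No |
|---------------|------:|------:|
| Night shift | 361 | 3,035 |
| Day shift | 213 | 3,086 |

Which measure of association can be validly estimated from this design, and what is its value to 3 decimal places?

1.723

Cells: a = 361, b = 3035, c = 213, d = 3086.
This is a nested case-control study: participants were sampled on outcome status, so risks in the source population cannot be estimated directly — relative risk is not valid here. The odds ratio is the appropriate measure.
OR = (a·d)/(b·c) = (361 × 3086) / (3035 × 213) = 1114046 / 646455 = 1.72332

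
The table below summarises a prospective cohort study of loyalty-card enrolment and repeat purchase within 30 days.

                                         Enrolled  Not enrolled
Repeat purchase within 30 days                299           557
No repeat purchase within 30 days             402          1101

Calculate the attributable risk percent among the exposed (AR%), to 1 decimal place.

21.2

Reading the table with exposure as columns: a = 299 (Enrolled, case), b = 402 (Enrolled, non-case), c = 557 (Not enrolled, case), d = 1101.
Risk in exposed = 299/701 = 0.42653; risk in unexposed = 557/1658 = 0.33595.
RR = 0.42653/0.33595 = 1.26965
AR% = (RR − 1)/RR × 100 = (1.26965 − 1)/1.26965 × 100 = 21.2379%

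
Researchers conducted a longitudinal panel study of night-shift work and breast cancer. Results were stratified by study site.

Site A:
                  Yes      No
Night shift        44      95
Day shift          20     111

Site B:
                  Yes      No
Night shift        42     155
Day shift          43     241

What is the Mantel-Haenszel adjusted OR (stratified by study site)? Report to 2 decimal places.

1.87

OR_MH = Σ(aᵢdᵢ/nᵢ) / Σ(bᵢcᵢ/nᵢ), where nᵢ is the stratum total.
Stratum 1 (Site A): n = 270; a·d/n = 44·111/270 = 18.0889; b·c/n = 95·20/270 = 7.0370
Stratum 2 (Site B): n = 481; a·d/n = 42·241/481 = 21.0437; b·c/n = 155·43/481 = 13.8565
OR_MH = (18.0889 + 21.0437) / (7.0370 + 13.8565) = 39.1325 / 20.8936 = 1.87295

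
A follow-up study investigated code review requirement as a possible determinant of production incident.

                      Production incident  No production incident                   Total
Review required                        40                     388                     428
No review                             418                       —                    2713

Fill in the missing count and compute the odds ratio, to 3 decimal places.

The missing cell is in the unexposed row: 2713 − 418 = 2295.
So a = 40, b = 388, c = 418, d = 2295.
OR = (a·d)/(b·c) = (40 × 2295) / (388 × 418) = 91800 / 162184 = 0.56602

0.566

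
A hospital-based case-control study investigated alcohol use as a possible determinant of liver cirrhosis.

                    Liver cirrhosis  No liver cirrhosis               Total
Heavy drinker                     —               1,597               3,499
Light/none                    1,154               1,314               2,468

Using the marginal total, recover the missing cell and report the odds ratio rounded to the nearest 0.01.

The missing cell is in the exposed row: 3499 − 1597 = 1902.
So a = 1902, b = 1597, c = 1154, d = 1314.
OR = (a·d)/(b·c) = (1902 × 1314) / (1597 × 1154) = 2499228 / 1842938 = 1.35611

1.36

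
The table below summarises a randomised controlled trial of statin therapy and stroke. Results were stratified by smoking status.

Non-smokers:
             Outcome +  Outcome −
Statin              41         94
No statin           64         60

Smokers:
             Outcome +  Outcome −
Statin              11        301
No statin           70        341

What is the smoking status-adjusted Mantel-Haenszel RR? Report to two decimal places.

0.41

RR_MH = Σ(aᵢ·n₀ᵢ/nᵢ) / Σ(cᵢ·n₁ᵢ/nᵢ), with n₁ᵢ = aᵢ+bᵢ (exposed), n₀ᵢ = cᵢ+dᵢ (unexposed), nᵢ = n₁ᵢ+n₀ᵢ.
Stratum 1 (Non-smokers): n₁ = 135, n₀ = 124, n = 259; a·n₀/n = 41·124/259 = 19.6293; c·n₁/n = 64·135/259 = 33.3591
Stratum 2 (Smokers): n₁ = 312, n₀ = 411, n = 723; a·n₀/n = 11·411/723 = 6.2531; c·n₁/n = 70·312/723 = 30.2075
RR_MH = (19.6293 + 6.2531) / (33.3591 + 30.2075) = 25.8825 / 63.5665 = 0.40717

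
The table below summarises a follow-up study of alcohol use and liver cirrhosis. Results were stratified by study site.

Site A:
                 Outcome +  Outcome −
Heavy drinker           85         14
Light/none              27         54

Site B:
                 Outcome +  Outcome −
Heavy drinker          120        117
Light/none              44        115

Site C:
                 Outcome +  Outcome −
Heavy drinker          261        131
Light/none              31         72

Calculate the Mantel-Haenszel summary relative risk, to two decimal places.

RR_MH = Σ(aᵢ·n₀ᵢ/nᵢ) / Σ(cᵢ·n₁ᵢ/nᵢ), with n₁ᵢ = aᵢ+bᵢ (exposed), n₀ᵢ = cᵢ+dᵢ (unexposed), nᵢ = n₁ᵢ+n₀ᵢ.
Stratum 1 (Site A): n₁ = 99, n₀ = 81, n = 180; a·n₀/n = 85·81/180 = 38.2500; c·n₁/n = 27·99/180 = 14.8500
Stratum 2 (Site B): n₁ = 237, n₀ = 159, n = 396; a·n₀/n = 120·159/396 = 48.1818; c·n₁/n = 44·237/396 = 26.3333
Stratum 3 (Site C): n₁ = 392, n₀ = 103, n = 495; a·n₀/n = 261·103/495 = 54.3091; c·n₁/n = 31·392/495 = 24.5495
RR_MH = (38.2500 + 48.1818 + 54.3091) / (14.8500 + 26.3333 + 24.5495) = 140.7409 / 65.7328 = 2.14111

2.14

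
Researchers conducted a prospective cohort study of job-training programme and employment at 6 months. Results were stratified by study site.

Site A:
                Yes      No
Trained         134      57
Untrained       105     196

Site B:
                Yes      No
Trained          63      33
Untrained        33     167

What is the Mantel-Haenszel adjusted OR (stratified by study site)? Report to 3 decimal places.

5.613

OR_MH = Σ(aᵢdᵢ/nᵢ) / Σ(bᵢcᵢ/nᵢ), where nᵢ is the stratum total.
Stratum 1 (Site A): n = 492; a·d/n = 134·196/492 = 53.3821; b·c/n = 57·105/492 = 12.1646
Stratum 2 (Site B): n = 296; a·d/n = 63·167/296 = 35.5439; b·c/n = 33·33/296 = 3.6791
OR_MH = (53.3821 + 35.5439) / (12.1646 + 3.6791) = 88.9260 / 15.8437 = 5.61271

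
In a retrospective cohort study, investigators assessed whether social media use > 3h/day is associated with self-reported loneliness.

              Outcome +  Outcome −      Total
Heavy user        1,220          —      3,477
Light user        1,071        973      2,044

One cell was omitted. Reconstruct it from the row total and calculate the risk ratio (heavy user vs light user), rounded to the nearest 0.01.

0.67

The missing cell is in the exposed row: 3477 − 1220 = 2257.
So a = 1220, b = 2257, c = 1071, d = 973.
RR = [a/(a+b)] / [c/(c+d)] = (1220/3477) / (1071/2044) = 0.35088/0.52397 = 0.66965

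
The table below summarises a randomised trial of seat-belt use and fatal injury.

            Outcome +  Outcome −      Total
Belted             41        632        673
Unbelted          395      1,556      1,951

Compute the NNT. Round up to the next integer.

8

Risk in treated group = 41/673 = 0.06092; risk in control = 395/1951 = 0.20246.
Absolute risk reduction = 0.20246 − 0.06092 = 0.14154
NNT = 1 / ARR = 1 / 0.14154 = 7.065 → round up → 8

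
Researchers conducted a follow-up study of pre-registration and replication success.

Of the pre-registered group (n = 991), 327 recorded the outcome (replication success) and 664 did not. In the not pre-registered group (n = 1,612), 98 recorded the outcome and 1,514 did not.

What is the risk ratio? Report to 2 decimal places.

5.43

From the description: a = 327, b = 664, c = 98, d = 1514.
Risk in exposed = 327/991 = 0.32997; risk in unexposed = 98/1612 = 0.06079.
RR = 0.32997 / 0.06079 = 5.42767
The risk among the exposed is 5.43 times that among the unexposed.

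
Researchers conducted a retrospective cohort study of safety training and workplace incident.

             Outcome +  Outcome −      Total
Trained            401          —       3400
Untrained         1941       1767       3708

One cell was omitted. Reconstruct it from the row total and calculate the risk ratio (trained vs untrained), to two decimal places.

0.23

The missing cell is in the exposed row: 3400 − 401 = 2999.
So a = 401, b = 2999, c = 1941, d = 1767.
RR = [a/(a+b)] / [c/(c+d)] = (401/3400) / (1941/3708) = 0.11794/0.52346 = 0.22531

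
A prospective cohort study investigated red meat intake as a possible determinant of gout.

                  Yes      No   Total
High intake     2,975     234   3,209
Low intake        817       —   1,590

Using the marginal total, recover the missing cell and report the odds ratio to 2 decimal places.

12.03

The missing cell is in the unexposed row: 1590 − 817 = 773.
So a = 2975, b = 234, c = 817, d = 773.
OR = (a·d)/(b·c) = (2975 × 773) / (234 × 817) = 2299675 / 191178 = 12.02897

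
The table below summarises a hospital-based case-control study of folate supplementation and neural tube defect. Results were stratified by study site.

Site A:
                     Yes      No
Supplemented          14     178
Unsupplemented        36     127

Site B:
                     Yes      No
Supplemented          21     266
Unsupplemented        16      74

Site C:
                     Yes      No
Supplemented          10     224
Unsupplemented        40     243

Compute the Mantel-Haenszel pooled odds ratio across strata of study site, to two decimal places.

OR_MH = Σ(aᵢdᵢ/nᵢ) / Σ(bᵢcᵢ/nᵢ), where nᵢ is the stratum total.
Stratum 1 (Site A): n = 355; a·d/n = 14·127/355 = 5.0085; b·c/n = 178·36/355 = 18.0507
Stratum 2 (Site B): n = 377; a·d/n = 21·74/377 = 4.1220; b·c/n = 266·16/377 = 11.2891
Stratum 3 (Site C): n = 517; a·d/n = 10·243/517 = 4.7002; b·c/n = 224·40/517 = 17.3308
OR_MH = (5.0085 + 4.1220 + 4.7002) / (18.0507 + 11.2891 + 17.3308) = 13.8307 / 46.6706 = 0.29635

0.30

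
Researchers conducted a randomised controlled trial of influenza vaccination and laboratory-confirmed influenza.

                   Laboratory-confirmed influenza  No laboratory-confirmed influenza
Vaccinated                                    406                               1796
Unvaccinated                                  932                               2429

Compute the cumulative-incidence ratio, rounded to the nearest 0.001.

0.665

Cells: a = 406, b = 1796, c = 932, d = 2429.
Risk in exposed = 406/2202 = 0.18438; risk in unexposed = 932/3361 = 0.27730.
RR = 0.18438 / 0.27730 = 0.66491
The risk is 34% lower among the exposed than among the unexposed.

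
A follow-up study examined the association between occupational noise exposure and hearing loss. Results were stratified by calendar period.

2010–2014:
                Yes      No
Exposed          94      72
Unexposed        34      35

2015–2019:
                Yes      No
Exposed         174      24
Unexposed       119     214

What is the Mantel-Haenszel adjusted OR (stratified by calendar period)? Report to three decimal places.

OR_MH = Σ(aᵢdᵢ/nᵢ) / Σ(bᵢcᵢ/nᵢ), where nᵢ is the stratum total.
Stratum 1 (2010–2014): n = 235; a·d/n = 94·35/235 = 14.0000; b·c/n = 72·34/235 = 10.4170
Stratum 2 (2015–2019): n = 531; a·d/n = 174·214/531 = 70.1243; b·c/n = 24·119/531 = 5.3785
OR_MH = (14.0000 + 70.1243) / (10.4170 + 5.3785) = 84.1243 / 15.7956 = 5.32582

5.326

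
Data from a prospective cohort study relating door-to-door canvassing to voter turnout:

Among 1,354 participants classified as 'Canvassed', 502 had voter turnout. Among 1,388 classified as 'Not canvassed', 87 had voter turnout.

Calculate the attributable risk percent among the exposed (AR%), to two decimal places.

83.09

From the description: a = 502, b = 852, c = 87, d = 1301.
Risk in exposed = 502/1354 = 0.37075; risk in unexposed = 87/1388 = 0.06268.
RR = 0.37075/0.06268 = 5.91501
AR% = (RR − 1)/RR × 100 = (5.91501 − 1)/5.91501 × 100 = 83.0938%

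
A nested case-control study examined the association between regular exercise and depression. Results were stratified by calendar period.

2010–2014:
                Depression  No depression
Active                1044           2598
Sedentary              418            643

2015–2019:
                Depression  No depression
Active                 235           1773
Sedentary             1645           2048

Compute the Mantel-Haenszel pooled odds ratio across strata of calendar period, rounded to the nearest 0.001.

OR_MH = Σ(aᵢdᵢ/nᵢ) / Σ(bᵢcᵢ/nᵢ), where nᵢ is the stratum total.
Stratum 1 (2010–2014): n = 4703; a·d/n = 1044·643/4703 = 142.7370; b·c/n = 2598·418/4703 = 230.9088
Stratum 2 (2015–2019): n = 5701; a·d/n = 235·2048/5701 = 84.4203; b·c/n = 1773·1645/5701 = 511.5918
OR_MH = (142.7370 + 84.4203) / (230.9088 + 511.5918) = 227.1573 / 742.5006 = 0.30594

0.306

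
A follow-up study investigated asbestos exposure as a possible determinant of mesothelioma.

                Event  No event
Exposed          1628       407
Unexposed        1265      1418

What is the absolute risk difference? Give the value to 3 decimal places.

Cells: a = 1628, b = 407, c = 1265, d = 1418.
Risk in exposed = 1628/2035 = 0.800000; risk in unexposed = 1265/2683 = 0.471487.
Risk difference = 0.800000 − 0.471487 = 0.328513

0.329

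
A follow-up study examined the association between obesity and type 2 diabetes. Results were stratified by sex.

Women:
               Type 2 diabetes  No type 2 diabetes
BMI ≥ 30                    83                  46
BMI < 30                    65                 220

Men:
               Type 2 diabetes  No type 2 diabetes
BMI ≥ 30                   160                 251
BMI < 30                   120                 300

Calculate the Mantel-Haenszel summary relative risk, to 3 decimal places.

RR_MH = Σ(aᵢ·n₀ᵢ/nᵢ) / Σ(cᵢ·n₁ᵢ/nᵢ), with n₁ᵢ = aᵢ+bᵢ (exposed), n₀ᵢ = cᵢ+dᵢ (unexposed), nᵢ = n₁ᵢ+n₀ᵢ.
Stratum 1 (Women): n₁ = 129, n₀ = 285, n = 414; a·n₀/n = 83·285/414 = 57.1377; c·n₁/n = 65·129/414 = 20.2536
Stratum 2 (Men): n₁ = 411, n₀ = 420, n = 831; a·n₀/n = 160·420/831 = 80.8664; c·n₁/n = 120·411/831 = 59.3502
RR_MH = (57.1377 + 80.8664) / (20.2536 + 59.3502) = 138.0041 / 79.6038 = 1.73364

1.734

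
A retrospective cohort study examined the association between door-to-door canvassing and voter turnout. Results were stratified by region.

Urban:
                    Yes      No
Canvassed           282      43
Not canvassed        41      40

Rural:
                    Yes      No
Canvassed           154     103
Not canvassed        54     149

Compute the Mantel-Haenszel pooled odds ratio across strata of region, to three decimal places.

4.726

OR_MH = Σ(aᵢdᵢ/nᵢ) / Σ(bᵢcᵢ/nᵢ), where nᵢ is the stratum total.
Stratum 1 (Urban): n = 406; a·d/n = 282·40/406 = 27.7833; b·c/n = 43·41/406 = 4.3424
Stratum 2 (Rural): n = 460; a·d/n = 154·149/460 = 49.8826; b·c/n = 103·54/460 = 12.0913
OR_MH = (27.7833 + 49.8826) / (4.3424 + 12.0913) = 77.6659 / 16.4337 = 4.72602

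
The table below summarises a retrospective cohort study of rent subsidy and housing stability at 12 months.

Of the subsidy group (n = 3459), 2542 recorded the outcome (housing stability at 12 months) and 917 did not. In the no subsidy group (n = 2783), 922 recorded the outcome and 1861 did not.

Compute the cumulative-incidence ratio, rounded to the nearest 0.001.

From the description: a = 2542, b = 917, c = 922, d = 1861.
Risk in exposed = 2542/3459 = 0.73489; risk in unexposed = 922/2783 = 0.33130.
RR = 0.73489 / 0.33130 = 2.21823
The risk among the exposed is 2.22 times that among the unexposed.

2.218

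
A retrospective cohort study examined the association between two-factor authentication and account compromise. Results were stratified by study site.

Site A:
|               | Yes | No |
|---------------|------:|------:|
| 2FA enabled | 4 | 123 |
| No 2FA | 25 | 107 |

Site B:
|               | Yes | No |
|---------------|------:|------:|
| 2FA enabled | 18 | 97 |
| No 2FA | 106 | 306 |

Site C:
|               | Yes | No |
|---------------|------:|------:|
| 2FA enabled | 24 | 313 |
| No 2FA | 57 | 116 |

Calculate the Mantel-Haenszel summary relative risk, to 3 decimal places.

RR_MH = Σ(aᵢ·n₀ᵢ/nᵢ) / Σ(cᵢ·n₁ᵢ/nᵢ), with n₁ᵢ = aᵢ+bᵢ (exposed), n₀ᵢ = cᵢ+dᵢ (unexposed), nᵢ = n₁ᵢ+n₀ᵢ.
Stratum 1 (Site A): n₁ = 127, n₀ = 132, n = 259; a·n₀/n = 4·132/259 = 2.0386; c·n₁/n = 25·127/259 = 12.2587
Stratum 2 (Site B): n₁ = 115, n₀ = 412, n = 527; a·n₀/n = 18·412/527 = 14.0721; c·n₁/n = 106·115/527 = 23.1309
Stratum 3 (Site C): n₁ = 337, n₀ = 173, n = 510; a·n₀/n = 24·173/510 = 8.1412; c·n₁/n = 57·337/510 = 37.6647
RR_MH = (2.0386 + 14.0721 + 8.1412) / (12.2587 + 23.1309 + 37.6647) = 24.2519 / 73.0543 = 0.33197

0.332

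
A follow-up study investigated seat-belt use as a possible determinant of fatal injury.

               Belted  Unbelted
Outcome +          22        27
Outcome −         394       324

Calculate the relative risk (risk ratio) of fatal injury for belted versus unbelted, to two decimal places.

Reading the table with exposure as columns: a = 22 (Belted, case), b = 394 (Belted, non-case), c = 27 (Unbelted, case), d = 324.
Risk in exposed = 22/416 = 0.05288; risk in unexposed = 27/351 = 0.07692.
RR = 0.05288 / 0.07692 = 0.68750
The risk is 31% lower among the exposed than among the unexposed.

0.69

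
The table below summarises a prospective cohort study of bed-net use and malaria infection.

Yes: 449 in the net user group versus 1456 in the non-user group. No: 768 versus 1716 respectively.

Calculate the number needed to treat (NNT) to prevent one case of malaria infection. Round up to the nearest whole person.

12

Risk in treated group = 449/1217 = 0.36894; risk in control = 1456/3172 = 0.45902.
Absolute risk reduction = 0.45902 − 0.36894 = 0.09008
NNT = 1 / ARR = 1 / 0.09008 = 11.102 → round up → 12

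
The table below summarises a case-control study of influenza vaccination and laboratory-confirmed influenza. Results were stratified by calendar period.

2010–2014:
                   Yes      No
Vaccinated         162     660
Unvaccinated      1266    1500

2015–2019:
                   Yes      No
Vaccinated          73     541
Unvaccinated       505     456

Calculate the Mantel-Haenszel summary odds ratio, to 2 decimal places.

OR_MH = Σ(aᵢdᵢ/nᵢ) / Σ(bᵢcᵢ/nᵢ), where nᵢ is the stratum total.
Stratum 1 (2010–2014): n = 3588; a·d/n = 162·1500/3588 = 67.7258; b·c/n = 660·1266/3588 = 232.8763
Stratum 2 (2015–2019): n = 1575; a·d/n = 73·456/1575 = 21.1352; b·c/n = 541·505/1575 = 173.4635
OR_MH = (67.7258 + 21.1352) / (232.8763 + 173.4635) = 88.8610 / 406.3397 = 0.21869

0.22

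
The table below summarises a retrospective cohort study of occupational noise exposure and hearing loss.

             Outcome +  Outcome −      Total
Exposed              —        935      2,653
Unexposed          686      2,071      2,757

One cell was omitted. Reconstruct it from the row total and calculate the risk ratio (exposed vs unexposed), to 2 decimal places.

2.60

The missing cell is in the exposed row: 2653 − 935 = 1718.
So a = 1718, b = 935, c = 686, d = 2071.
RR = [a/(a+b)] / [c/(c+d)] = (1718/2653) / (686/2757) = 0.64757/0.24882 = 2.60255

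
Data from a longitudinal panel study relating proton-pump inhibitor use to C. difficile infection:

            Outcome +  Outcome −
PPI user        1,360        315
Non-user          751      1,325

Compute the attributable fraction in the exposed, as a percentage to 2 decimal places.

55.45

Cells: a = 1360, b = 315, c = 751, d = 1325.
Risk in exposed = 1360/1675 = 0.81194; risk in unexposed = 751/2076 = 0.36175.
RR = 0.81194/0.36175 = 2.24446
AR% = (RR − 1)/RR × 100 = (2.24446 − 1)/2.24446 × 100 = 55.4458%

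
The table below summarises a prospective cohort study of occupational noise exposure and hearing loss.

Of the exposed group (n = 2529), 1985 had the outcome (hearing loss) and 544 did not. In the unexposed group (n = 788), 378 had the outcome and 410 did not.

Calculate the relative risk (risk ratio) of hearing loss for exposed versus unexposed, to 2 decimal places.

1.64

From the description: a = 1985, b = 544, c = 378, d = 410.
Risk in exposed = 1985/2529 = 0.78490; risk in unexposed = 378/788 = 0.47970.
RR = 0.78490 / 0.47970 = 1.63624
The risk among the exposed is 1.64 times that among the unexposed.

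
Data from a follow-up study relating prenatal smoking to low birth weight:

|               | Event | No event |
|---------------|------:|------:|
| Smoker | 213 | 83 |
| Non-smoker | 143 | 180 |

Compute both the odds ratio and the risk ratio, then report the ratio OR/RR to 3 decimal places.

1.987

Cells: a = 213, b = 83, c = 143, d = 180.
OR = (213·180)/(83·143) = 38340/11869 = 3.23026
Risk in exposed = 213/296 = 0.71959; risk in unexposed = 143/323 = 0.44272; RR = 1.62538
OR/RR = 3.23026 / 1.62538 = 1.98739
The outcome is not rare, so the OR lies further from 1 than the RR.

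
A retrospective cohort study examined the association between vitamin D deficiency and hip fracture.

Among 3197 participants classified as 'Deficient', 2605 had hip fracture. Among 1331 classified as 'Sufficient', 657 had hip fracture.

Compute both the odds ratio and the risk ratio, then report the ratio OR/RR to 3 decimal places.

From the description: a = 2605, b = 592, c = 657, d = 674.
OR = (2605·674)/(592·657) = 1755770/388944 = 4.51420
Risk in exposed = 2605/3197 = 0.81483; risk in unexposed = 657/1331 = 0.49361; RR = 1.65074
OR/RR = 4.51420 / 1.65074 = 2.73466
The outcome is not rare, so the OR lies further from 1 than the RR.

2.735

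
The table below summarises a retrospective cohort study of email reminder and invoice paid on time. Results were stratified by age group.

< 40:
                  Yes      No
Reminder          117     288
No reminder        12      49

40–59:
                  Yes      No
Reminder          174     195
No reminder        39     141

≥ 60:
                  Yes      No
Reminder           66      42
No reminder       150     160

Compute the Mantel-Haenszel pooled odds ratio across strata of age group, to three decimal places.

2.263

OR_MH = Σ(aᵢdᵢ/nᵢ) / Σ(bᵢcᵢ/nᵢ), where nᵢ is the stratum total.
Stratum 1 (< 40): n = 466; a·d/n = 117·49/466 = 12.3026; b·c/n = 288·12/466 = 7.4163
Stratum 2 (40–59): n = 549; a·d/n = 174·141/549 = 44.6885; b·c/n = 195·39/549 = 13.8525
Stratum 3 (≥ 60): n = 418; a·d/n = 66·160/418 = 25.2632; b·c/n = 42·150/418 = 15.0718
OR_MH = (12.3026 + 44.6885 + 25.2632) / (7.4163 + 13.8525 + 15.0718) = 82.2543 / 36.3405 = 2.26343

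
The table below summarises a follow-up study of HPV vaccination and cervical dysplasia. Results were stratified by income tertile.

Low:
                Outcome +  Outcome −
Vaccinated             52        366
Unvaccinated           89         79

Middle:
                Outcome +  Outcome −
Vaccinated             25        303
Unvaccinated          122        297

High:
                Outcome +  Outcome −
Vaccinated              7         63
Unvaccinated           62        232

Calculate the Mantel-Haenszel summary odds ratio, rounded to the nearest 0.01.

0.18

OR_MH = Σ(aᵢdᵢ/nᵢ) / Σ(bᵢcᵢ/nᵢ), where nᵢ is the stratum total.
Stratum 1 (Low): n = 586; a·d/n = 52·79/586 = 7.0102; b·c/n = 366·89/586 = 55.5870
Stratum 2 (Middle): n = 747; a·d/n = 25·297/747 = 9.9398; b·c/n = 303·122/747 = 49.4859
Stratum 3 (High): n = 364; a·d/n = 7·232/364 = 4.4615; b·c/n = 63·62/364 = 10.7308
OR_MH = (7.0102 + 9.9398 + 4.4615) / (55.5870 + 49.4859 + 10.7308) = 21.4115 / 115.8037 = 0.18490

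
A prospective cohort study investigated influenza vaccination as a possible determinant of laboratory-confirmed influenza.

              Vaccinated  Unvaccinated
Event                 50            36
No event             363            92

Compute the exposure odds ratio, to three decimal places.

Reading the table with exposure as columns: a = 50 (Vaccinated, case), b = 363 (Vaccinated, non-case), c = 36 (Unvaccinated, case), d = 92.
OR = (a·d)/(b·c) = (50 × 92) / (363 × 36) = 4600 / 13068 = 0.35200
Exposure is associated with lower odds of laboratory-confirmed influenza (OR = 0.35 < 1).

0.352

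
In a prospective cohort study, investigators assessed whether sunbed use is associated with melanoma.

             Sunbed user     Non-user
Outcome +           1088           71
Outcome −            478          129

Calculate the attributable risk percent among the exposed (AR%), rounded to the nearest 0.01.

Reading the table with exposure as columns: a = 1088 (Sunbed user, case), b = 478 (Sunbed user, non-case), c = 71 (Non-user, case), d = 129.
Risk in exposed = 1088/1566 = 0.69476; risk in unexposed = 71/200 = 0.35500.
RR = 0.69476/0.35500 = 1.95708
AR% = (RR − 1)/RR × 100 = (1.95708 − 1)/1.95708 × 100 = 48.9035%

48.90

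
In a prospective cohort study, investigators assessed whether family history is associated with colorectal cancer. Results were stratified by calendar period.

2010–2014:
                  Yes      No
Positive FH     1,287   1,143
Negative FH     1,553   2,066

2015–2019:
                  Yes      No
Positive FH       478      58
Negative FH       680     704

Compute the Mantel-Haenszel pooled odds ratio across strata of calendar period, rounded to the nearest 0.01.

OR_MH = Σ(aᵢdᵢ/nᵢ) / Σ(bᵢcᵢ/nᵢ), where nᵢ is the stratum total.
Stratum 1 (2010–2014): n = 6049; a·d/n = 1287·2066/6049 = 439.5672; b·c/n = 1143·1553/6049 = 293.4500
Stratum 2 (2015–2019): n = 1920; a·d/n = 478·704/1920 = 175.2667; b·c/n = 58·680/1920 = 20.5417
OR_MH = (439.5672 + 175.2667) / (293.4500 + 20.5417) = 614.8339 / 313.9917 = 1.95812

1.96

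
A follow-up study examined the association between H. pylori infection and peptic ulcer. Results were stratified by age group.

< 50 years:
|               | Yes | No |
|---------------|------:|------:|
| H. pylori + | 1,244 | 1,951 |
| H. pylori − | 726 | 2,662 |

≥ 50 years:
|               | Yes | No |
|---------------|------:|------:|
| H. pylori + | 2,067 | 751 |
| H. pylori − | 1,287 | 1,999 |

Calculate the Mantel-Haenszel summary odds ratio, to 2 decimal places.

OR_MH = Σ(aᵢdᵢ/nᵢ) / Σ(bᵢcᵢ/nᵢ), where nᵢ is the stratum total.
Stratum 1 (< 50 years): n = 6583; a·d/n = 1244·2662/6583 = 503.0424; b·c/n = 1951·726/6583 = 215.1642
Stratum 2 (≥ 50 years): n = 6104; a·d/n = 2067·1999/6104 = 676.9222; b·c/n = 751·1287/6104 = 158.3449
OR_MH = (503.0424 + 676.9222) / (215.1642 + 158.3449) = 1179.9646 / 373.5091 = 3.15913

3.16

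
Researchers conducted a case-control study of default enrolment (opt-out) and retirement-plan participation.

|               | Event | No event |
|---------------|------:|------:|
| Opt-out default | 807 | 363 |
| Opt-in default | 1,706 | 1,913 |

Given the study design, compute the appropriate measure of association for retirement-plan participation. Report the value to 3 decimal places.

Cells: a = 807, b = 363, c = 1706, d = 1913.
This is a case-control study: participants were sampled on outcome status, so risks in the source population cannot be estimated directly — relative risk is not valid here. The odds ratio is the appropriate measure.
OR = (a·d)/(b·c) = (807 × 1913) / (363 × 1706) = 1543791 / 619278 = 2.49289

2.493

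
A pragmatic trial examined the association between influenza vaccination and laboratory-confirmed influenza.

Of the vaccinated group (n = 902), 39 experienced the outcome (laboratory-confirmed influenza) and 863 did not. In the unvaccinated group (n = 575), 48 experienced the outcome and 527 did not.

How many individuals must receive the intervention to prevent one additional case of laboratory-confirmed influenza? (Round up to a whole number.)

25

Risk in treated group = 39/902 = 0.04324; risk in control = 48/575 = 0.08348.
Absolute risk reduction = 0.08348 − 0.04324 = 0.04024
NNT = 1 / ARR = 1 / 0.04024 = 24.850 → round up → 25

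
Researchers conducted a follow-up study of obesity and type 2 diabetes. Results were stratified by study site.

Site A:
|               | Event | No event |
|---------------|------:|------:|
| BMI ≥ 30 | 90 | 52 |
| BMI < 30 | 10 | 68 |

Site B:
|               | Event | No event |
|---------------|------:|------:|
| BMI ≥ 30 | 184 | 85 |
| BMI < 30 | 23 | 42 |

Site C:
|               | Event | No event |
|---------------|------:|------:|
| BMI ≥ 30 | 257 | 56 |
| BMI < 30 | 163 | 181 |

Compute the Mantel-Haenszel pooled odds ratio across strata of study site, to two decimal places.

OR_MH = Σ(aᵢdᵢ/nᵢ) / Σ(bᵢcᵢ/nᵢ), where nᵢ is the stratum total.
Stratum 1 (Site A): n = 220; a·d/n = 90·68/220 = 27.8182; b·c/n = 52·10/220 = 2.3636
Stratum 2 (Site B): n = 334; a·d/n = 184·42/334 = 23.1377; b·c/n = 85·23/334 = 5.8533
Stratum 3 (Site C): n = 657; a·d/n = 257·181/657 = 70.8021; b·c/n = 56·163/657 = 13.8935
OR_MH = (27.8182 + 23.1377 + 70.8021) / (2.3636 + 5.8533 + 13.8935) = 121.7580 / 22.1104 = 5.50683

5.51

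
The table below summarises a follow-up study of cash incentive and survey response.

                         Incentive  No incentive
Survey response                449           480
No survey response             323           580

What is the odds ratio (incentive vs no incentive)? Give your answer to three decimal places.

1.680

Reading the table with exposure as columns: a = 449 (Incentive, case), b = 323 (Incentive, non-case), c = 480 (No incentive, case), d = 580.
OR = (a·d)/(b·c) = (449 × 580) / (323 × 480) = 260420 / 155040 = 1.67970
The odds of survey response are about 1.68 times as high in the incentive group.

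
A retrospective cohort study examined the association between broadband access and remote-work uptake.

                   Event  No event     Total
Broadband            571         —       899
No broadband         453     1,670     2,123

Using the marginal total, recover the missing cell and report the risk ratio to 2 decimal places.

2.98

The missing cell is in the exposed row: 899 − 571 = 328.
So a = 571, b = 328, c = 453, d = 1670.
RR = [a/(a+b)] / [c/(c+d)] = (571/899) / (453/2123) = 0.63515/0.21338 = 2.97665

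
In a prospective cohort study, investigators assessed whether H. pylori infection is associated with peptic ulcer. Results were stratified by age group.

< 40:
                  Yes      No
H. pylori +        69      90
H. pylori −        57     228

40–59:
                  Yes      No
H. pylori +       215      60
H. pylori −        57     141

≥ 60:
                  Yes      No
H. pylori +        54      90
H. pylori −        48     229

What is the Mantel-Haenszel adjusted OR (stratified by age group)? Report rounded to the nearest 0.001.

4.438

OR_MH = Σ(aᵢdᵢ/nᵢ) / Σ(bᵢcᵢ/nᵢ), where nᵢ is the stratum total.
Stratum 1 (< 40): n = 444; a·d/n = 69·228/444 = 35.4324; b·c/n = 90·57/444 = 11.5541
Stratum 2 (40–59): n = 473; a·d/n = 215·141/473 = 64.0909; b·c/n = 60·57/473 = 7.2304
Stratum 3 (≥ 60): n = 421; a·d/n = 54·229/421 = 29.3729; b·c/n = 90·48/421 = 10.2613
OR_MH = (35.4324 + 64.0909 + 29.3729) / (11.5541 + 7.2304 + 10.2613) = 128.8963 / 29.0458 = 4.43769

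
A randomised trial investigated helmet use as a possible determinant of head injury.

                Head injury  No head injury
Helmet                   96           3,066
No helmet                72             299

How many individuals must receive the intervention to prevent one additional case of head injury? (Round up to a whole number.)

7

Risk in treated group = 96/3162 = 0.03036; risk in control = 72/371 = 0.19407.
Absolute risk reduction = 0.19407 − 0.03036 = 0.16371
NNT = 1 / ARR = 1 / 0.16371 = 6.108 → round up → 7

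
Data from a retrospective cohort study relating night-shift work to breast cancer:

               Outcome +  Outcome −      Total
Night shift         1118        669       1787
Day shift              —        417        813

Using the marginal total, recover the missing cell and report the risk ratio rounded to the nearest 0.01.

The missing cell is in the unexposed row: 813 − 417 = 396.
So a = 1118, b = 669, c = 396, d = 417.
RR = [a/(a+b)] / [c/(c+d)] = (1118/1787) / (396/813) = 0.62563/0.48708 = 1.28444

1.28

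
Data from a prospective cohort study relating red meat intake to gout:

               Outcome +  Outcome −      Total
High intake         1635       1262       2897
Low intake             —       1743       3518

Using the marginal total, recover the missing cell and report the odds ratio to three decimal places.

1.272

The missing cell is in the unexposed row: 3518 − 1743 = 1775.
So a = 1635, b = 1262, c = 1775, d = 1743.
OR = (a·d)/(b·c) = (1635 × 1743) / (1262 × 1775) = 2849805 / 2240050 = 1.27221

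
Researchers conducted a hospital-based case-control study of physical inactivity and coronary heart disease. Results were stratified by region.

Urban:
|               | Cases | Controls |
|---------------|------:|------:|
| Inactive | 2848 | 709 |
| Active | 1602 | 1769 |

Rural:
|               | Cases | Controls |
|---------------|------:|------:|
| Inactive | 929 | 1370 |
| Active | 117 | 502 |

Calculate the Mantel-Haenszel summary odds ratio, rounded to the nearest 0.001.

OR_MH = Σ(aᵢdᵢ/nᵢ) / Σ(bᵢcᵢ/nᵢ), where nᵢ is the stratum total.
Stratum 1 (Urban): n = 6928; a·d/n = 2848·1769/6928 = 727.2102; b·c/n = 709·1602/6928 = 163.9460
Stratum 2 (Rural): n = 2918; a·d/n = 929·502/2918 = 159.8211; b·c/n = 1370·117/2918 = 54.9315
OR_MH = (727.2102 + 159.8211) / (163.9460 + 54.9315) = 887.0313 / 218.8775 = 4.05264

4.053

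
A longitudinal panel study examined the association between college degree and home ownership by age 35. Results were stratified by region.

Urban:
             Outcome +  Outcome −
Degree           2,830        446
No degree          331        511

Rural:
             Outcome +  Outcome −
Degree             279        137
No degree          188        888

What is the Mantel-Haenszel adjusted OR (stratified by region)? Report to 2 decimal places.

OR_MH = Σ(aᵢdᵢ/nᵢ) / Σ(bᵢcᵢ/nᵢ), where nᵢ is the stratum total.
Stratum 1 (Urban): n = 4118; a·d/n = 2830·511/4118 = 351.1729; b·c/n = 446·331/4118 = 35.8490
Stratum 2 (Rural): n = 1492; a·d/n = 279·888/1492 = 166.0536; b·c/n = 137·188/1492 = 17.2627
OR_MH = (351.1729 + 166.0536) / (35.8490 + 17.2627) = 517.2265 / 53.1117 = 9.73847

9.74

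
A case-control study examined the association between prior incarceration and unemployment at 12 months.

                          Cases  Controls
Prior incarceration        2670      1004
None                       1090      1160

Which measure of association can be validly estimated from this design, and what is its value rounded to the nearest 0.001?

2.830

Cells: a = 2670, b = 1004, c = 1090, d = 1160.
This is a case-control study: participants were sampled on outcome status, so risks in the source population cannot be estimated directly — relative risk is not valid here. The odds ratio is the appropriate measure.
OR = (a·d)/(b·c) = (2670 × 1160) / (1004 × 1090) = 3097200 / 1094360 = 2.83015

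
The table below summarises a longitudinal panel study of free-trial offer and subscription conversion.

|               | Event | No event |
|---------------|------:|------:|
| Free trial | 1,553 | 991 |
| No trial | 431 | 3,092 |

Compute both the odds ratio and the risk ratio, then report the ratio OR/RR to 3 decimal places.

2.253

Cells: a = 1553, b = 991, c = 431, d = 3092.
OR = (1553·3092)/(991·431) = 4801876/427121 = 11.24243
Risk in exposed = 1553/2544 = 0.61046; risk in unexposed = 431/3523 = 0.12234; RR = 4.98988
OR/RR = 11.24243 / 4.98988 = 2.25305
The outcome is not rare, so the OR lies further from 1 than the RR.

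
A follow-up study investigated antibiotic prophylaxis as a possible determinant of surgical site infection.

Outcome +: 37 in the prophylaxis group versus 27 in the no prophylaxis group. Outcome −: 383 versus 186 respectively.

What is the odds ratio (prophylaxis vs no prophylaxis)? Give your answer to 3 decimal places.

From the description: a = 37, b = 383, c = 27, d = 186.
OR = (a·d)/(b·c) = (37 × 186) / (383 × 27) = 6882 / 10341 = 0.66551
Exposure is associated with lower odds of surgical site infection (OR = 0.67 < 1).

0.666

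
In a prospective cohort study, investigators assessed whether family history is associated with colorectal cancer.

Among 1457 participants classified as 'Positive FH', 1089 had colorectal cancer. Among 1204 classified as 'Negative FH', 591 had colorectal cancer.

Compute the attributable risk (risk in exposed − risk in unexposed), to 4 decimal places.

0.2566

From the description: a = 1089, b = 368, c = 591, d = 613.
Risk in exposed = 1089/1457 = 0.747426; risk in unexposed = 591/1204 = 0.490864.
Risk difference = 0.747426 − 0.490864 = 0.256562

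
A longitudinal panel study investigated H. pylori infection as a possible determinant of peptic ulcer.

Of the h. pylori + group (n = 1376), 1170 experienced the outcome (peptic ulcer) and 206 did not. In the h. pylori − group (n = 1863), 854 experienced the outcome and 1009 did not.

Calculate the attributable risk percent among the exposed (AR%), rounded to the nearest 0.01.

From the description: a = 1170, b = 206, c = 854, d = 1009.
Risk in exposed = 1170/1376 = 0.85029; risk in unexposed = 854/1863 = 0.45840.
RR = 0.85029/0.45840 = 1.85491
AR% = (RR − 1)/RR × 100 = (1.85491 − 1)/1.85491 × 100 = 46.0890%

46.09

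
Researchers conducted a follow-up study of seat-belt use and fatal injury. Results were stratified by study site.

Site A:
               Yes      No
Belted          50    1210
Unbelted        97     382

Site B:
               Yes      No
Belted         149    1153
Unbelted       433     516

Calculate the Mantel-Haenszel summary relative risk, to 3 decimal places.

RR_MH = Σ(aᵢ·n₀ᵢ/nᵢ) / Σ(cᵢ·n₁ᵢ/nᵢ), with n₁ᵢ = aᵢ+bᵢ (exposed), n₀ᵢ = cᵢ+dᵢ (unexposed), nᵢ = n₁ᵢ+n₀ᵢ.
Stratum 1 (Site A): n₁ = 1260, n₀ = 479, n = 1739; a·n₀/n = 50·479/1739 = 13.7723; c·n₁/n = 97·1260/1739 = 70.2818
Stratum 2 (Site B): n₁ = 1302, n₀ = 949, n = 2251; a·n₀/n = 149·949/2251 = 62.8170; c·n₁/n = 433·1302/2251 = 250.4514
RR_MH = (13.7723 + 62.8170) / (70.2818 + 250.4514) = 76.5893 / 320.7331 = 0.23879

0.239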